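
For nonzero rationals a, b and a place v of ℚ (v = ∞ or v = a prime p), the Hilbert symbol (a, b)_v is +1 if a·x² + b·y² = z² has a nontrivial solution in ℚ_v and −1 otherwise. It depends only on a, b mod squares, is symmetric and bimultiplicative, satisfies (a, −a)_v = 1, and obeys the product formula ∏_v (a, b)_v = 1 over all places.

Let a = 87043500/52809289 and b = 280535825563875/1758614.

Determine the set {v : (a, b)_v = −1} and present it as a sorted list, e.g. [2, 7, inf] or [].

Mod squares: a ≡ 115, b ≡ 546530. Check v ∈ {∞, 2, 3, 5, 7, 11, 13, 23, 29, 31, 41, 43}.
v=31: a=31^0·(≡24), b=31^1·(≡26) mod 31; (24|31)=-1, (26|31)=-1; (−1)^{0·1·15}·(-1)^1·(-1)^0 = -1.
v=41: a=41^0·(≡5), b=41^1·(≡8) mod 41; (5|41)=+1, (8|41)=+1; (−1)^{0·1·20}·(+1)^1·(+1)^0 = +1.
v=13: a=13^-4·(≡8), b=13^-2·(≡4) mod 13; (8|13)=-1, (4|13)=+1; (−1)^{-4·-2·6}·(-1)^-2·(+1)^-4 = +1.
v=43: a=43^-2·(≡26), b=43^-1·(≡15) mod 43; (26|43)=-1, (15|43)=+1; (−1)^{-2·-1·21}·(-1)^-1·(+1)^-2 = -1.
v=5: a=5^3·(≡2), b=5^3·(≡4) mod 5; (2|5)=-1, (4|5)=+1; (−1)^{3·3·2}·(-1)^3·(+1)^3 = -1.
v=11: a=11^0·(≡1), b=11^-2·(≡8) mod 11; (1|11)=+1, (8|11)=-1; (−1)^{0·-2·5}·(+1)^-2·(-1)^0 = +1.
v=29: a=29^2·(≡1), b=29^2·(≡4) mod 29; (1|29)=+1, (4|29)=+1; (−1)^{2·2·14}·(+1)^2·(+1)^2 = +1.
v=23: a=23^1·(≡11), b=23^2·(≡6) mod 23; (11|23)=-1, (6|23)=+1; (−1)^{1·2·11}·(-1)^2·(+1)^1 = +1.
v=3: a=3^2·(≡1), b=3^4·(≡2) mod 3; (1|3)=+1, (2|3)=-1; (−1)^{2·4·1}·(+1)^4·(-1)^2 = +1.
v=2: v_2(a)=2, v_2(b)=-1; units ≡ 3, 1 (mod 8); ε·ε+αω+βω = 1·0+2·0+-1·1 ≡ 1  ⇒  (a,b)_2 = -1.
v=∞: 115 > 0 and 546530 > 0  ⇒  (a,b)_∞ = +1.
v=7: a=7^0·(≡5), b=7^2·(≡5) mod 7; (5|7)=-1, (5|7)=-1; (−1)^{0·2·3}·(-1)^2·(-1)^0 = +1.
(115, 546530 / ℚ) ramifies at {2, 5, 31, 43}: a division algebra.

[2, 5, 31, 43]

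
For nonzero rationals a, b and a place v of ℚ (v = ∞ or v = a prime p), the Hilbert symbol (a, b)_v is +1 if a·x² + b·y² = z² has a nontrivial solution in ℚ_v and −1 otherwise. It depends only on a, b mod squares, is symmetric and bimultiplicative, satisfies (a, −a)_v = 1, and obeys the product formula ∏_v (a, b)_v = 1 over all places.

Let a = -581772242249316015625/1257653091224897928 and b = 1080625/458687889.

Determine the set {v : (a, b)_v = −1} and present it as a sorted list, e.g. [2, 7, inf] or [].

[13, 19]

(a, b) ≡ (-3458, 1729) mod (ℚ^×)²; places V = {2, 3, 5, 7, 11, 13, 17, 19, 31, 47, 59, ∞}.
(a,b)_5: α=8, u≡2; β=4, v≡1 (mod 5); (2|5)=-1, (1|5)=+1; sign (−1)^0·-1^4·+1^8 = +1.
(a,b)_19: α=1, u≡15; β=1, v≡10 (mod 19); (15|19)=-1, (10|19)=-1; sign (−1)^1·-1^1·-1^1 = -1.
(a,b)_3: α=-6, u≡1; β=-2, v≡1 (mod 3); (1|3)=+1, (1|3)=+1; sign (−1)^0·+1^-2·+1^-6 = +1.
(a,b)_13: α=3, u≡6; β=1, v≡12 (mod 13); (6|13)=-1, (12|13)=+1; sign (−1)^0·-1^1·+1^3 = -1.
(a,b)_47: α=2, u≡30; β=0, v≡14 (mod 47); (30|47)=-1, (14|47)=+1; sign (−1)^0·-1^0·+1^2 = +1.
(a,b)_31: α=2, u≡18; β=0, v≡23 (mod 31); (18|31)=+1, (23|31)=-1; sign (−1)^0·+1^0·-1^2 = +1.
(a,b)_7: α=5, u≡6; β=1, v≡2 (mod 7); (6|7)=-1, (2|7)=+1; sign (−1)^1·-1^1·+1^5 = +1.
(a,b)_17: α=-2, u≡6; β=0, v≡6 (mod 17); (6|17)=-1, (6|17)=-1; sign (−1)^0·-1^0·-1^-2 = +1.
(a,b)_∞: sgn(-3458)=−, sgn(1729)=+, so +1.
(a,b)_2: α=-3, β=0; u≡7, v≡1 (mod 8); ε(u)ε(v)=1·0, αω(v)=-3·0, βω(u)=0·0; sum ≡ 0  ⇒  +1.
(a,b)_11: α=-8, u≡8; β=-4, v≡7 (mod 11); (8|11)=-1, (7|11)=-1; sign (−1)^0·-1^-4·-1^-8 = +1.
(a,b)_59: α=-2, u≡33; β=-2, v≡34 (mod 59); (33|59)=-1, (34|59)=-1; sign (−1)^0·-1^-2·-1^-2 = +1.
Ram(-3458, 1729) = {13, 19}; no ℚ_13-point on the conic.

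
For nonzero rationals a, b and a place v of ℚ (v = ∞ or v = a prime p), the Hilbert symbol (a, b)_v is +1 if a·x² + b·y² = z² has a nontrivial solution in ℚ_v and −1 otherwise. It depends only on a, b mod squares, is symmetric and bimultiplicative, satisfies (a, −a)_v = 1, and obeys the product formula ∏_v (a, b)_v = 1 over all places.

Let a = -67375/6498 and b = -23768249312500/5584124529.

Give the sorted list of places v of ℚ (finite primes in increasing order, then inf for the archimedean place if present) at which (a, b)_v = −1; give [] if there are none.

[2, inf]

(a, b) ≡ (-110, -1309) mod (ℚ^×)²; places V = {2, 3, 5, 7, 11, 17, 19, 23, ∞}.
(a,b)_23: α=0, u≡7; β=-2, v≡4 (mod 23); (7|23)=-1, (4|23)=+1; sign (−1)^0·-1^-2·+1^0 = +1.
(a,b)_5: α=3, u≡2; β=6, v≡1 (mod 5); (2|5)=-1, (1|5)=+1; sign (−1)^0·-1^6·+1^3 = +1.
(a,b)_11: α=1, u≡3; β=3, v≡2 (mod 11); (3|11)=+1, (2|11)=-1; sign (−1)^1·+1^3·-1^1 = +1.
(a,b)_2: α=-1, β=2; u≡1, v≡3 (mod 8); ε(u)ε(v)=0·1, αω(v)=-1·1, βω(u)=2·0; sum ≡ 1  ⇒  -1.
(a,b)_7: α=2, u≡2; β=5, v≡4 (mod 7); (2|7)=+1, (4|7)=+1; sign (−1)^0·+1^5·+1^2 = +1.
(a,b)_19: α=-2, u≡1; β=-4, v≡2 (mod 19); (1|19)=+1, (2|19)=-1; sign (−1)^0·+1^-4·-1^-2 = +1.
(a,b)_∞: sgn(-110)=−, sgn(-1309)=−, so -1.
(a,b)_3: α=-2, u≡1; β=-4, v≡2 (mod 3); (1|3)=+1, (2|3)=-1; sign (−1)^0·+1^-4·-1^-2 = +1.
(a,b)_17: α=0, u≡16; β=1, v≡13 (mod 17); (16|17)=+1, (13|17)=+1; sign (−1)^0·+1^1·+1^0 = +1.
Ram(-110, -1309) = {2, ∞}; no ℚ_2-point on the conic.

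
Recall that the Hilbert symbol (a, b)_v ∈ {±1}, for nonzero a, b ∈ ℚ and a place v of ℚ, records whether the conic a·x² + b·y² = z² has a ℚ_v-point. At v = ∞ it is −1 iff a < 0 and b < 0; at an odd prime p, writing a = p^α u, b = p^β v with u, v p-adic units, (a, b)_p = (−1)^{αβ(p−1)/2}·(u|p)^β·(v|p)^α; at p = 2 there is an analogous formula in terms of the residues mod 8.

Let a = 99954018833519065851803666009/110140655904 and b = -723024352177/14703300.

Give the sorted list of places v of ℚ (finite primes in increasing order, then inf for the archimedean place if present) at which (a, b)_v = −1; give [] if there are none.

Mod squares: a ≡ 6873860546, b ≡ -26129. Check v ∈ {∞, 2, 3, 5, 7, 17, 19, 23, 29, 31, 41, 43, 53}.
v=43: a=43^1·(≡41), b=43^0·(≡14) mod 43; (41|43)=+1, (14|43)=+1; (−1)^{1·0·21}·(+1)^0·(+1)^1 = +1.
v=∞: 6873860546 > 0 and -26129 < 0  ⇒  (a,b)_∞ = +1.
v=19: a=19^1·(≡2), b=19^0·(≡14) mod 19; (2|19)=-1, (14|19)=-1; (−1)^{1·0·9}·(-1)^0·(-1)^1 = -1.
v=2: v_2(a)=-5, v_2(b)=-2; units ≡ 1, 7 (mod 8); ε·ε+αω+βω = 0·1+-5·0+-2·0 ≡ 0  ⇒  (a,b)_2 = +1.
v=3: a=3^-6·(≡2), b=3^-2·(≡1) mod 3; (2|3)=-1, (1|3)=+1; (−1)^{-6·-2·1}·(-1)^-2·(+1)^-6 = +1.
v=7: a=7^1·(≡4), b=7^0·(≡2) mod 7; (4|7)=+1, (2|7)=+1; (−1)^{1·0·3}·(+1)^0·(+1)^1 = +1.
v=23: a=23^7·(≡20), b=23^4·(≡19) mod 23; (20|23)=-1, (19|23)=-1; (−1)^{7·4·11}·(-1)^4·(-1)^7 = -1.
v=53: a=53^3·(≡5), b=53^1·(≡44) mod 53; (5|53)=-1, (44|53)=+1; (−1)^{3·1·26}·(-1)^1·(+1)^3 = -1.
v=17: a=17^-3·(≡11), b=17^-1·(≡7) mod 17; (11|17)=-1, (7|17)=-1; (−1)^{-3·-1·8}·(-1)^-1·(-1)^-3 = +1.
v=31: a=31^-2·(≡17), b=31^-2·(≡5) mod 31; (17|31)=-1, (5|31)=+1; (−1)^{-2·-2·15}·(-1)^-2·(+1)^-2 = +1.
v=41: a=41^2·(≡12), b=41^2·(≡30) mod 41; (12|41)=-1, (30|41)=-1; (−1)^{2·2·20}·(-1)^2·(-1)^2 = +1.
v=29: a=29^5·(≡1), b=29^1·(≡19) mod 29; (1|29)=+1, (19|29)=-1; (−1)^{5·1·14}·(+1)^1·(-1)^5 = -1.
v=5: a=5^0·(≡1), b=5^-2·(≡4) mod 5; (1|5)=+1, (4|5)=+1; (−1)^{0·-2·2}·(+1)^-2·(+1)^0 = +1.
(6873860546, -26129 / ℚ) ramifies at {19, 23, 29, 53}: a division algebra.

[19, 23, 29, 53]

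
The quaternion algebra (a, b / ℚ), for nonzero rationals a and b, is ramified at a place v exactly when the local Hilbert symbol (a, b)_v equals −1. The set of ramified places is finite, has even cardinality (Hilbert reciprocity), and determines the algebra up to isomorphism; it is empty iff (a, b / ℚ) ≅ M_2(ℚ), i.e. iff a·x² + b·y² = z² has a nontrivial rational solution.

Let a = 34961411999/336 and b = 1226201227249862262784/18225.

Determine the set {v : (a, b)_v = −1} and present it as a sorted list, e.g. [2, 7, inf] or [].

Mod squares: a ≡ 872996019, b ≡ 301. Check v ∈ {∞, 2, 3, 5, 7, 11, 17, 29, 37, 43, 53}.
v=5: a=5^0·(≡4), b=5^-2·(≡1) mod 5; (4|5)=+1, (1|5)=+1; (−1)^{0·-2·2}·(+1)^-2·(+1)^0 = +1.
v=11: a=11^0·(≡5), b=11^2·(≡5) mod 11; (5|11)=+1, (5|11)=+1; (−1)^{0·2·5}·(+1)^2·(+1)^0 = +1.
v=∞: 872996019 > 0 and 301 > 0  ⇒  (a,b)_∞ = +1.
v=53: a=53^1·(≡35), b=53^2·(≡25) mod 53; (35|53)=-1, (25|53)=+1; (−1)^{1·2·26}·(-1)^2·(+1)^1 = +1.
v=37: a=37^1·(≡8), b=37^2·(≡17) mod 37; (8|37)=-1, (17|37)=-1; (−1)^{1·2·18}·(-1)^2·(-1)^1 = -1.
v=2: v_2(a)=-4, v_2(b)=14; units ≡ 3, 5 (mod 8); ε·ε+αω+βω = 1·0+-4·1+14·1 ≡ 0  ⇒  (a,b)_2 = +1.
v=7: a=7^-1·(≡4), b=7^1·(≡4) mod 7; (4|7)=+1, (4|7)=+1; (−1)^{-1·1·3}·(+1)^1·(+1)^-1 = -1.
v=43: a=43^1·(≡31), b=43^3·(≡34) mod 43; (31|43)=+1, (34|43)=-1; (−1)^{1·3·21}·(+1)^3·(-1)^1 = +1.
v=3: a=3^-1·(≡2), b=3^-6·(≡1) mod 3; (2|3)=-1, (1|3)=+1; (−1)^{-1·-6·1}·(-1)^-6·(+1)^-1 = +1.
v=29: a=29^3·(≡20), b=29^0·(≡17) mod 29; (20|29)=+1, (17|29)=-1; (−1)^{3·0·14}·(+1)^0·(-1)^3 = -1.
v=17: a=17^1·(≡13), b=17^2·(≡3) mod 17; (13|17)=+1, (3|17)=-1; (−1)^{1·2·8}·(+1)^2·(-1)^1 = -1.
|Ram(872996019, 301)| = 4, even; anisotropic at {7, 17, 29, 37}.

[7, 17, 29, 37]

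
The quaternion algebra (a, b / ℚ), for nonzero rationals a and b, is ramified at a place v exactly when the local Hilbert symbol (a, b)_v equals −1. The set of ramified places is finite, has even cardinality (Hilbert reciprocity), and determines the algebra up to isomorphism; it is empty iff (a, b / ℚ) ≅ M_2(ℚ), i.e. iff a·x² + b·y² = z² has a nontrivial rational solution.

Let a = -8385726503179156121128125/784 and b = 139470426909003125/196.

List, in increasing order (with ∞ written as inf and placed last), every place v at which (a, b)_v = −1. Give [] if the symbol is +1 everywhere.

(a, b) ≡ (-33403045, 5) mod (ℚ^×)²; places V = {2, 3, 5, 7, 13, 17, 19, 37, 43, ∞}.
(a,b)_5: α=5, u≡1; β=5, v≡1 (mod 5); (1|5)=+1, (1|5)=+1; sign (−1)^0·+1^5·+1^5 = +1.
(a,b)_37: α=3, u≡14; β=2, v≡24 (mod 37); (14|37)=-1, (24|37)=-1; sign (−1)^0·-1^2·-1^3 = -1.
(a,b)_13: α=3, u≡5; β=2, v≡6 (mod 13); (5|13)=-1, (6|13)=-1; sign (−1)^0·-1^2·-1^3 = -1.
(a,b)_7: α=-2, u≡3; β=-2, v≡3 (mod 7); (3|7)=-1, (3|7)=-1; sign (−1)^0·-1^-2·-1^-2 = +1.
(a,b)_3: α=2, u≡2; β=0, v≡2 (mod 3); (2|3)=-1, (2|3)=-1; sign (−1)^0·-1^0·-1^2 = +1.
(a,b)_19: α=3, u≡8; β=2, v≡4 (mod 19); (8|19)=-1, (4|19)=+1; sign (−1)^0·-1^2·+1^3 = +1.
(a,b)_2: α=-4, β=-2; u≡3, v≡5 (mod 8); ε(u)ε(v)=1·0, αω(v)=-4·1, βω(u)=-2·1; sum ≡ 0  ⇒  +1.
(a,b)_43: α=3, u≡41; β=2, v≡5 (mod 43); (41|43)=+1, (5|43)=-1; sign (−1)^0·+1^2·-1^3 = -1.
(a,b)_∞: sgn(-33403045)=−, sgn(5)=+, so +1.
(a,b)_17: α=3, u≡13; β=2, v≡3 (mod 17); (13|17)=+1, (3|17)=-1; sign (−1)^0·+1^2·-1^3 = -1.
Ram(-33403045, 5) = {13, 17, 37, 43}; no ℚ_13-point on the conic.

[13, 17, 37, 43]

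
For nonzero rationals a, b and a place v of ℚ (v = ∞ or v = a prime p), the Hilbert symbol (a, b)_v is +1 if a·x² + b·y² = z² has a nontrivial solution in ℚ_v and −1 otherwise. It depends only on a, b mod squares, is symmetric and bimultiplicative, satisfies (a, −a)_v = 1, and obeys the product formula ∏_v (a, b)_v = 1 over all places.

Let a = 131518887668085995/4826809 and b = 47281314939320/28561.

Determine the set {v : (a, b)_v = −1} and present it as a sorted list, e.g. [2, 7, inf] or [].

Mod squares: a ≡ 155, b ≡ 23870. Check v ∈ {∞, 2, 5, 7, 11, 13, 17, 31}.
v=7: a=7^4·(≡4), b=7^3·(≡4) mod 7; (4|7)=+1, (4|7)=+1; (−1)^{4·3·3}·(+1)^3·(+1)^4 = +1.
v=2: v_2(a)=0, v_2(b)=3; units ≡ 3, 7 (mod 8); ε·ε+αω+βω = 1·1+0·0+3·1 ≡ 0  ⇒  (a,b)_2 = +1.
v=31: a=31^1·(≡5), b=31^1·(≡12) mod 31; (5|31)=+1, (12|31)=-1; (−1)^{1·1·15}·(+1)^1·(-1)^1 = +1.
v=13: a=13^-6·(≡12), b=13^-4·(≡7) mod 13; (12|13)=+1, (7|13)=-1; (−1)^{-6·-4·6}·(+1)^-4·(-1)^-6 = +1.
v=∞: 155 > 0 and 23870 > 0  ⇒  (a,b)_∞ = +1.
v=17: a=17^6·(≡2), b=17^4·(≡2) mod 17; (2|17)=+1, (2|17)=+1; (−1)^{6·4·8}·(+1)^4·(+1)^6 = +1.
v=5: a=5^1·(≡1), b=5^1·(≡4) mod 5; (1|5)=+1, (4|5)=+1; (−1)^{1·1·2}·(+1)^1·(+1)^1 = +1.
v=11: a=11^4·(≡9), b=11^3·(≡9) mod 11; (9|11)=+1, (9|11)=+1; (−1)^{4·3·5}·(+1)^3·(+1)^4 = +1.
Ram(a, b) = ∅: the form 155·x² + 23870·y² − z² is isotropic over every ℚ_v, so by Hasse–Minkowski it is isotropic over ℚ.

[]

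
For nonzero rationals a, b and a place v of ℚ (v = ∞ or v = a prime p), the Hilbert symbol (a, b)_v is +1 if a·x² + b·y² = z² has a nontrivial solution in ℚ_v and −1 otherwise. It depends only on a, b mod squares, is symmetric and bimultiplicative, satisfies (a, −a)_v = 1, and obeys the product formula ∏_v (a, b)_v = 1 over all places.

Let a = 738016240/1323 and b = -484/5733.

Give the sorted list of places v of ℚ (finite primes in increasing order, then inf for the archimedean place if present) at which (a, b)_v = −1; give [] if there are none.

[3, 5]

(a, b) ≡ (4845, -13) mod (ℚ^×)²; places V = {2, 3, 5, 7, 11, 13, 17, 19, ∞}.
(a,b)_13: α=4, u≡10; β=-1, v≡3 (mod 13); (10|13)=+1, (3|13)=+1; sign (−1)^0·+1^-1·+1^4 = +1.
(a,b)_2: α=4, β=2; u≡5, v≡3 (mod 8); ε(u)ε(v)=0·1, αω(v)=4·1, βω(u)=2·1; sum ≡ 0  ⇒  +1.
(a,b)_5: α=1, u≡1; β=0, v≡2 (mod 5); (1|5)=+1, (2|5)=-1; sign (−1)^0·+1^0·-1^1 = -1.
(a,b)_11: α=0, u≡9; β=2, v≡9 (mod 11); (9|11)=+1, (9|11)=+1; sign (−1)^0·+1^2·+1^0 = +1.
(a,b)_19: α=1, u≡10; β=0, v≡17 (mod 19); (10|19)=-1, (17|19)=+1; sign (−1)^0·-1^0·+1^1 = +1.
(a,b)_7: α=-2, u≡4; β=-2, v≡4 (mod 7); (4|7)=+1, (4|7)=+1; sign (−1)^0·+1^-2·+1^-2 = +1.
(a,b)_3: α=-3, u≡1; β=-2, v≡2 (mod 3); (1|3)=+1, (2|3)=-1; sign (−1)^0·+1^-2·-1^-3 = -1.
(a,b)_∞: sgn(4845)=+, sgn(-13)=−, so +1.
(a,b)_17: α=1, u≡9; β=0, v≡15 (mod 17); (9|17)=+1, (15|17)=+1; sign (−1)^0·+1^0·+1^1 = +1.
|Ram(4845, -13)| = 2, even; anisotropic at {3, 5}.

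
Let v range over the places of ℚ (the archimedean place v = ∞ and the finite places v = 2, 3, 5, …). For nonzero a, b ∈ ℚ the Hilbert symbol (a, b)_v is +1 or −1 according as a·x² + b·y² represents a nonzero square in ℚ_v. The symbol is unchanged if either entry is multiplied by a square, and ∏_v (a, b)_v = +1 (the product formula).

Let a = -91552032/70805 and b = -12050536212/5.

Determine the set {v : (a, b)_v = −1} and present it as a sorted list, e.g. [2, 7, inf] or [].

[2, 11, 19, inf]

Mod squares: a ≡ -2090, b ≡ -13585. Check v ∈ {∞, 2, 3, 5, 7, 11, 13, 17, 19}.
v=17: a=17^-2·(≡13), b=17^0·(≡16) mod 17; (13|17)=+1, (16|17)=+1; (−1)^{-2·0·8}·(+1)^0·(+1)^-2 = +1.
v=7: a=7^-2·(≡3), b=7^0·(≡4) mod 7; (3|7)=-1, (4|7)=+1; (−1)^{-2·0·3}·(-1)^0·(+1)^-2 = +1.
v=3: a=3^4·(≡1), b=3^8·(≡2) mod 3; (1|3)=+1, (2|3)=-1; (−1)^{4·8·1}·(+1)^8·(-1)^4 = +1.
v=2: v_2(a)=5, v_2(b)=2; units ≡ 3, 7 (mod 8); ε·ε+αω+βω = 1·1+5·0+2·1 ≡ 1  ⇒  (a,b)_2 = -1.
v=∞: -2090 < 0 and -13585 < 0  ⇒  (a,b)_∞ = -1.
v=13: a=13^2·(≡3), b=13^3·(≡11) mod 13; (3|13)=+1, (11|13)=-1; (−1)^{2·3·6}·(+1)^3·(-1)^2 = +1.
v=11: a=11^1·(≡2), b=11^1·(≡8) mod 11; (2|11)=-1, (8|11)=-1; (−1)^{1·1·5}·(-1)^1·(-1)^1 = -1.
v=19: a=19^1·(≡16), b=19^1·(≡1) mod 19; (16|19)=+1, (1|19)=+1; (−1)^{1·1·9}·(+1)^1·(+1)^1 = -1.
v=5: a=5^-1·(≡3), b=5^-1·(≡3) mod 5; (3|5)=-1, (3|5)=-1; (−1)^{-1·-1·2}·(-1)^-1·(-1)^-1 = +1.
|Ram(-2090, -13585)| = 4, even; anisotropic at {2, 11, 19, ∞}.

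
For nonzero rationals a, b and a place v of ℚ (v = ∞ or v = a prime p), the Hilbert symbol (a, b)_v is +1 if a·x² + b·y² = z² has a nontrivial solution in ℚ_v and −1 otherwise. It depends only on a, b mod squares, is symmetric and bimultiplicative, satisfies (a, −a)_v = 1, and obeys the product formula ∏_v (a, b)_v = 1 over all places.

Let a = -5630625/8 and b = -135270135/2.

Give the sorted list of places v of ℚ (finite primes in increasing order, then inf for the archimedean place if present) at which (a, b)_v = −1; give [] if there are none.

Mod squares: a ≡ -2002, b ≡ -30. Check v ∈ {∞, 2, 3, 5, 7, 11, 13}.
v=2: v_2(a)=-3, v_2(b)=-1; units ≡ 7, 1 (mod 8); ε·ε+αω+βω = 1·0+-3·0+-1·0 ≡ 0  ⇒  (a,b)_2 = +1.
v=13: a=13^1·(≡6), b=13^2·(≡4) mod 13; (6|13)=-1, (4|13)=+1; (−1)^{1·2·6}·(-1)^2·(+1)^1 = +1.
v=7: a=7^1·(≡2), b=7^2·(≡5) mod 7; (2|7)=+1, (5|7)=-1; (−1)^{1·2·3}·(+1)^2·(-1)^1 = -1.
v=5: a=5^4·(≡2), b=5^1·(≡4) mod 5; (2|5)=-1, (4|5)=+1; (−1)^{4·1·2}·(-1)^1·(+1)^4 = -1.
v=∞: -2002 < 0 and -30 < 0  ⇒  (a,b)_∞ = -1.
v=3: a=3^2·(≡2), b=3^3·(≡2) mod 3; (2|3)=-1, (2|3)=-1; (−1)^{2·3·1}·(-1)^3·(-1)^2 = -1.
v=11: a=11^1·(≡4), b=11^2·(≡3) mod 11; (4|11)=+1, (3|11)=+1; (−1)^{1·2·5}·(+1)^2·(+1)^1 = +1.
(-2002, -30 / ℚ) ramifies at {3, 5, 7, ∞}: a division algebra.

[3, 5, 7, inf]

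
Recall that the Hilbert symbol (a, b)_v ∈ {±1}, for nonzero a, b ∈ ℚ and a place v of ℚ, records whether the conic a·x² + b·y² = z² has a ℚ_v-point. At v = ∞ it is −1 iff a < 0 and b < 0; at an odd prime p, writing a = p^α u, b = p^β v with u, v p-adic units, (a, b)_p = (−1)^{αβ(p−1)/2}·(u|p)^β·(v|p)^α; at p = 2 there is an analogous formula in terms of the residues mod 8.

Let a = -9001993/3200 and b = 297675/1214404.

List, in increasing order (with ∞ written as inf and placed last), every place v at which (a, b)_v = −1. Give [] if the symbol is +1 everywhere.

[7, 17]

Mod squares: a ≡ -34034, b ≡ 3. Check v ∈ {∞, 2, 3, 5, 7, 11, 13, 17, 19, 23, 29}.
v=17: a=17^1·(≡1), b=17^0·(≡10) mod 17; (1|17)=+1, (10|17)=-1; (−1)^{1·0·8}·(+1)^0·(-1)^1 = -1.
v=2: v_2(a)=-7, v_2(b)=-2; units ≡ 7, 3 (mod 8); ε·ε+αω+βω = 1·1+-7·1+-2·0 ≡ 0  ⇒  (a,b)_2 = +1.
v=∞: -34034 < 0 and 3 > 0  ⇒  (a,b)_∞ = +1.
v=29: a=29^0·(≡10), b=29^-2·(≡21) mod 29; (10|29)=-1, (21|29)=-1; (−1)^{0·-2·14}·(-1)^-2·(-1)^0 = +1.
v=19: a=19^0·(≡14), b=19^-2·(≡2) mod 19; (14|19)=-1, (2|19)=-1; (−1)^{0·-2·9}·(-1)^-2·(-1)^0 = +1.
v=23: a=23^2·(≡1), b=23^0·(≡8) mod 23; (1|23)=+1, (8|23)=+1; (−1)^{2·0·11}·(+1)^0·(+1)^2 = +1.
v=5: a=5^-2·(≡4), b=5^2·(≡3) mod 5; (4|5)=+1, (3|5)=-1; (−1)^{-2·2·2}·(+1)^2·(-1)^-2 = +1.
v=11: a=11^1·(≡7), b=11^0·(≡1) mod 11; (7|11)=-1, (1|11)=+1; (−1)^{1·0·5}·(-1)^0·(+1)^1 = +1.
v=7: a=7^1·(≡6), b=7^2·(≡3) mod 7; (6|7)=-1, (3|7)=-1; (−1)^{1·2·3}·(-1)^2·(-1)^1 = -1.
v=3: a=3^0·(≡1), b=3^5·(≡1) mod 3; (1|3)=+1, (1|3)=+1; (−1)^{0·5·1}·(+1)^5·(+1)^0 = +1.
v=13: a=13^1·(≡5), b=13^0·(≡3) mod 13; (5|13)=-1, (3|13)=+1; (−1)^{1·0·6}·(-1)^0·(+1)^1 = +1.
Ram(-34034, 3) = {7, 17}; no ℚ_7-point on the conic.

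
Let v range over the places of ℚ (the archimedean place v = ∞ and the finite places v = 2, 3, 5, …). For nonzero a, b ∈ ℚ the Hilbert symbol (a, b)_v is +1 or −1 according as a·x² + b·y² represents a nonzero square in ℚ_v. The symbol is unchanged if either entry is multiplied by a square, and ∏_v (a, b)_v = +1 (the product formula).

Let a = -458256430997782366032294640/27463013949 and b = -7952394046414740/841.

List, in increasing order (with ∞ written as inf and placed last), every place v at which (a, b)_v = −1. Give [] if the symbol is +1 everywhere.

[19, inf]

(a, b) ≡ (-16313115, -285) mod (ℚ^×)²; places V = {2, 3, 5, 7, 11, 13, 17, 19, 29, 37, 43, ∞}.
(a,b)_43: α=-2, u≡36; β=0, v≡4 (mod 43); (36|43)=+1, (4|43)=+1; sign (−1)^0·+1^0·+1^-2 = +1.
(a,b)_17: α=5, u≡9; β=4, v≡13 (mod 17); (9|17)=+1, (13|17)=+1; sign (−1)^0·+1^4·+1^5 = +1.
(a,b)_2: α=4, β=2; u≡5, v≡3 (mod 8); ε(u)ε(v)=0·1, αω(v)=4·1, βω(u)=2·1; sum ≡ 0  ⇒  +1.
(a,b)_13: α=3, u≡9; β=2, v≡4 (mod 13); (9|13)=+1, (4|13)=+1; sign (−1)^0·+1^2·+1^3 = +1.
(a,b)_3: α=-1, u≡2; β=1, v≡1 (mod 3); (2|3)=-1, (1|3)=+1; sign (−1)^1·-1^1·+1^-1 = +1.
(a,b)_11: α=4, u≡6; β=0, v≡9 (mod 11); (6|11)=-1, (9|11)=+1; sign (−1)^0·-1^0·+1^4 = +1.
(a,b)_∞: sgn(-16313115)=−, sgn(-285)=−, so -1.
(a,b)_5: α=1, u≡3; β=1, v≡2 (mod 5); (3|5)=-1, (2|5)=-1; sign (−1)^0·-1^1·-1^1 = +1.
(a,b)_37: α=3, u≡7; β=2, v≡4 (mod 37); (7|37)=+1, (4|37)=+1; sign (−1)^0·+1^2·+1^3 = +1.
(a,b)_19: α=5, u≡6; β=3, v≡4 (mod 19); (6|19)=+1, (4|19)=+1; sign (−1)^1·+1^3·+1^5 = -1.
(a,b)_29: α=-4, u≡4; β=-2, v≡1 (mod 29); (4|29)=+1, (1|29)=+1; sign (−1)^0·+1^-2·+1^-4 = +1.
(a,b)_7: α=-1, u≡4; β=0, v≡1 (mod 7); (4|7)=+1, (1|7)=+1; sign (−1)^0·+1^0·+1^-1 = +1.
(-16313115, -285 / ℚ) ramifies at {19, ∞}: a division algebra.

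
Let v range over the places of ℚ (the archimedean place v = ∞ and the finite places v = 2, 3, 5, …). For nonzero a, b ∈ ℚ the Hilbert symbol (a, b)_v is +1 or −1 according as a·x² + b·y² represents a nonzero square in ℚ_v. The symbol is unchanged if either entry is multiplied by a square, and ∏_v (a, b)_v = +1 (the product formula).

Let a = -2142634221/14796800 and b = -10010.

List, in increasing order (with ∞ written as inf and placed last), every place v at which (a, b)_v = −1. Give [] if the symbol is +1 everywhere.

Mod squares: a ≡ -42, b ≡ -10010. Check v ∈ {∞, 2, 3, 5, 7, 11, 13, 17, 37}.
v=11: a=11^0·(≡6), b=11^1·(≡3) mod 11; (6|11)=-1, (3|11)=+1; (−1)^{0·1·5}·(-1)^1·(+1)^0 = -1.
v=5: a=5^-2·(≡2), b=5^1·(≡3) mod 5; (2|5)=-1, (3|5)=-1; (−1)^{-2·1·2}·(-1)^1·(-1)^-2 = -1.
v=13: a=13^2·(≡9), b=13^1·(≡10) mod 13; (9|13)=+1, (10|13)=+1; (−1)^{2·1·6}·(+1)^1·(+1)^2 = +1.
v=37: a=37^2·(≡19), b=37^0·(≡17) mod 37; (19|37)=-1, (17|37)=-1; (−1)^{2·0·18}·(-1)^0·(-1)^2 = +1.
v=3: a=3^3·(≡1), b=3^0·(≡1) mod 3; (1|3)=+1, (1|3)=+1; (−1)^{3·0·1}·(+1)^0·(+1)^3 = +1.
v=∞: -42 < 0 and -10010 < 0  ⇒  (a,b)_∞ = -1.
v=2: v_2(a)=-11, v_2(b)=1; units ≡ 3, 3 (mod 8); ε·ε+αω+βω = 1·1+-11·1+1·1 ≡ 1  ⇒  (a,b)_2 = -1.
v=7: a=7^3·(≡1), b=7^1·(≡5) mod 7; (1|7)=+1, (5|7)=-1; (−1)^{3·1·3}·(+1)^1·(-1)^3 = +1.
v=17: a=17^-2·(≡9), b=17^0·(≡3) mod 17; (9|17)=+1, (3|17)=-1; (−1)^{-2·0·8}·(+1)^0·(-1)^-2 = +1.
(-42, -10010 / ℚ) ramifies at {2, 5, 11, ∞}: a division algebra.

[2, 5, 11, inf]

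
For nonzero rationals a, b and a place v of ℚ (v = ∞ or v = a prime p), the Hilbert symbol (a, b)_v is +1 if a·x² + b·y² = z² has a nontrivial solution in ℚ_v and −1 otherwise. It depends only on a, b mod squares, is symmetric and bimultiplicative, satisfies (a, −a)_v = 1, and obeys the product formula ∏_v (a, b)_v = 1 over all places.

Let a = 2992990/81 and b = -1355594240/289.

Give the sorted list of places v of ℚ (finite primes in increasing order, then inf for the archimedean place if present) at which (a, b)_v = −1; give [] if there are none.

[7, 11]

Mod squares: a ≡ 17710, b ≡ -10010. Check v ∈ {∞, 2, 3, 5, 7, 11, 13, 17, 23}.
v=7: a=7^1·(≡6), b=7^1·(≡5) mod 7; (6|7)=-1, (5|7)=-1; (−1)^{1·1·3}·(-1)^1·(-1)^1 = -1.
v=∞: 17710 > 0 and -10010 < 0  ⇒  (a,b)_∞ = +1.
v=23: a=23^1·(≡15), b=23^2·(≡13) mod 23; (15|23)=-1, (13|23)=+1; (−1)^{1·2·11}·(-1)^2·(+1)^1 = +1.
v=13: a=13^2·(≡10), b=13^1·(≡10) mod 13; (10|13)=+1, (10|13)=+1; (−1)^{2·1·6}·(+1)^1·(+1)^2 = +1.
v=17: a=17^0·(≡16), b=17^-2·(≡6) mod 17; (16|17)=+1, (6|17)=-1; (−1)^{0·-2·8}·(+1)^-2·(-1)^0 = +1.
v=2: v_2(a)=1, v_2(b)=9; units ≡ 7, 3 (mod 8); ε·ε+αω+βω = 1·1+1·1+9·0 ≡ 0  ⇒  (a,b)_2 = +1.
v=3: a=3^-4·(≡1), b=3^0·(≡1) mod 3; (1|3)=+1, (1|3)=+1; (−1)^{-4·0·1}·(+1)^0·(+1)^-4 = +1.
v=5: a=5^1·(≡3), b=5^1·(≡3) mod 5; (3|5)=-1, (3|5)=-1; (−1)^{1·1·2}·(-1)^1·(-1)^1 = +1.
v=11: a=11^1·(≡4), b=11^1·(≡3) mod 11; (4|11)=+1, (3|11)=+1; (−1)^{1·1·5}·(+1)^1·(+1)^1 = -1.
Ram(17710, -10010) = {7, 11}; no ℚ_7-point on the conic.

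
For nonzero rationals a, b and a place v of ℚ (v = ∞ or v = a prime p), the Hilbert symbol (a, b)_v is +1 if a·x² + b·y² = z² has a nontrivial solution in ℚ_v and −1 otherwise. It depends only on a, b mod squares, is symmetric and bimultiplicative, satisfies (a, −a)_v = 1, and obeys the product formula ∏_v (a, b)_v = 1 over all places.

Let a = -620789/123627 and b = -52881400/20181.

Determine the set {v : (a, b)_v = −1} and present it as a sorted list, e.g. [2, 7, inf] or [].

Mod squares: a ≡ -663, b ≡ -6006. Check v ∈ {∞, 2, 3, 5, 7, 11, 13, 17, 29, 31, 43, 53}.
v=5: a=5^0·(≡3), b=5^2·(≡4) mod 5; (3|5)=-1, (4|5)=+1; (−1)^{0·2·2}·(-1)^2·(+1)^0 = +1.
v=31: a=31^0·(≡14), b=31^-2·(≡5) mod 31; (14|31)=+1, (5|31)=+1; (−1)^{0·-2·15}·(+1)^-2·(+1)^0 = +1.
v=2: v_2(a)=0, v_2(b)=3; units ≡ 1, 5 (mod 8); ε·ε+αω+βω = 0·0+0·1+3·0 ≡ 0  ⇒  (a,b)_2 = +1.
v=17: a=17^1·(≡11), b=17^0·(≡12) mod 17; (11|17)=-1, (12|17)=-1; (−1)^{1·0·8}·(-1)^0·(-1)^1 = -1.
v=13: a=13^1·(≡10), b=13^1·(≡6) mod 13; (10|13)=+1, (6|13)=-1; (−1)^{1·1·6}·(+1)^1·(-1)^1 = -1.
v=∞: -663 < 0 and -6006 < 0  ⇒  (a,b)_∞ = -1.
v=11: a=11^0·(≡2), b=11^1·(≡1) mod 11; (2|11)=-1, (1|11)=+1; (−1)^{0·1·5}·(-1)^1·(+1)^0 = -1.
v=29: a=29^-2·(≡7), b=29^0·(≡15) mod 29; (7|29)=+1, (15|29)=-1; (−1)^{-2·0·14}·(+1)^0·(-1)^-2 = +1.
v=3: a=3^-1·(≡1), b=3^-1·(≡2) mod 3; (1|3)=+1, (2|3)=-1; (−1)^{-1·-1·1}·(+1)^-1·(-1)^-1 = +1.
v=7: a=7^-2·(≡2), b=7^-1·(≡5) mod 7; (2|7)=+1, (5|7)=-1; (−1)^{-2·-1·3}·(+1)^-1·(-1)^-2 = +1.
v=53: a=53^2·(≡51), b=53^0·(≡10) mod 53; (51|53)=-1, (10|53)=+1; (−1)^{2·0·26}·(-1)^0·(+1)^2 = +1.
v=43: a=43^0·(≡1), b=43^2·(≡15) mod 43; (1|43)=+1, (15|43)=+1; (−1)^{0·2·21}·(+1)^2·(+1)^0 = +1.
Ram(-663, -6006) = {11, 13, 17, ∞}; no ℚ_11-point on the conic.

[11, 13, 17, inf]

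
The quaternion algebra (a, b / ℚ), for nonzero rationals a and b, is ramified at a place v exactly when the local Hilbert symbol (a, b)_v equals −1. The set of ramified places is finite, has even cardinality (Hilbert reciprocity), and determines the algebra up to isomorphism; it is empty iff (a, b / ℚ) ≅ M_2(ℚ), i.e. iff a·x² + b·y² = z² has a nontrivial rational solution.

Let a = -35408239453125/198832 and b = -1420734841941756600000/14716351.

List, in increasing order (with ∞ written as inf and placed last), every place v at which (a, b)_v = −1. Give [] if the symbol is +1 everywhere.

[11, 41, 43, inf]

(a, b) ≡ (-3579191, -48088285) mod (ℚ^×)²; places V = {2, 3, 5, 7, 11, 13, 17, 23, 31, 41, 43, 47, 53, ∞}.
(a,b)_53: α=0, u≡19; β=-2, v≡6 (mod 53); (19|53)=-1, (6|53)=+1; sign (−1)^0·-1^-2·+1^0 = +1.
(a,b)_5: α=8, u≡1; β=5, v≡3 (mod 5); (1|5)=+1, (3|5)=-1; sign (−1)^0·+1^5·-1^8 = +1.
(a,b)_47: α=1, u≡18; β=1, v≡23 (mod 47); (18|47)=+1, (23|47)=-1; sign (−1)^1·+1^1·-1^1 = +1.
(a,b)_17: α=-2, u≡7; β=2, v≡11 (mod 17); (7|17)=-1, (11|17)=-1; sign (−1)^0·-1^2·-1^-2 = +1.
(a,b)_23: α=1, u≡4; β=3, v≡11 (mod 23); (4|23)=+1, (11|23)=-1; sign (−1)^1·+1^3·-1^1 = +1.
(a,b)_3: α=2, u≡1; β=4, v≡2 (mod 3); (1|3)=+1, (2|3)=-1; sign (−1)^0·+1^4·-1^2 = +1.
(a,b)_7: α=1, u≡1; β=1, v≡6 (mod 7); (1|7)=+1, (6|7)=-1; sign (−1)^1·+1^1·-1^1 = +1.
(a,b)_11: α=3, u≡2; β=0, v≡6 (mod 11); (2|11)=-1, (6|11)=-1; sign (−1)^0·-1^0·-1^3 = -1.
(a,b)_∞: sgn(-3579191)=−, sgn(-48088285)=−, so -1.
(a,b)_41: α=0, u≡38; β=1, v≡31 (mod 41); (38|41)=-1, (31|41)=+1; sign (−1)^0·-1^1·+1^0 = -1.
(a,b)_31: α=0, u≡7; β=-1, v≡7 (mod 31); (7|31)=+1, (7|31)=+1; sign (−1)^0·+1^-1·+1^0 = +1.
(a,b)_2: α=-4, β=6; u≡1, v≡3 (mod 8); ε(u)ε(v)=0·1, αω(v)=-4·1, βω(u)=6·0; sum ≡ 0  ⇒  +1.
(a,b)_43: α=-1, u≡16; β=2, v≡7 (mod 43); (16|43)=+1, (7|43)=-1; sign (−1)^0·+1^2·-1^-1 = -1.
(a,b)_13: α=0, u≡2; β=-2, v≡5 (mod 13); (2|13)=-1, (5|13)=-1; sign (−1)^0·-1^-2·-1^0 = +1.
|Ram(-3579191, -48088285)| = 4, even; anisotropic at {11, 41, 43, ∞}.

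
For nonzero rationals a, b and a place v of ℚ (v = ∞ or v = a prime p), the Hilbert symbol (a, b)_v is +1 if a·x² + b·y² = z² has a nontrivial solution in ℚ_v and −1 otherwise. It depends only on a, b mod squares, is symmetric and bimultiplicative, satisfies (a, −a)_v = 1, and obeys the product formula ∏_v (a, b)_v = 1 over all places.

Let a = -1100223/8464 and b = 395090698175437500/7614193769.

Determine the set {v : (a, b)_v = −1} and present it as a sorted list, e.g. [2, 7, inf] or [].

Mod squares: a ≡ -47, b ≡ 7567. Check v ∈ {∞, 2, 3, 5, 7, 13, 17, 23, 47}.
v=17: a=17^2·(≡8), b=17^4·(≡2) mod 17; (8|17)=+1, (2|17)=+1; (−1)^{2·4·8}·(+1)^4·(+1)^2 = +1.
v=3: a=3^4·(≡1), b=3^6·(≡1) mod 3; (1|3)=+1, (1|3)=+1; (−1)^{4·6·1}·(+1)^6·(+1)^4 = +1.
v=23: a=23^-2·(≡19), b=23^-5·(≡14) mod 23; (19|23)=-1, (14|23)=-1; (−1)^{-2·-5·11}·(-1)^-5·(-1)^-2 = -1.
v=∞: -47 < 0 and 7567 > 0  ⇒  (a,b)_∞ = +1.
v=5: a=5^0·(≡3), b=5^6·(≡2) mod 5; (3|5)=-1, (2|5)=-1; (−1)^{0·6·2}·(-1)^6·(-1)^0 = +1.
v=2: v_2(a)=-4, v_2(b)=2; units ≡ 1, 7 (mod 8); ε·ε+αω+βω = 0·1+-4·0+2·0 ≡ 0  ⇒  (a,b)_2 = +1.
v=47: a=47^1·(≡11), b=47^3·(≡40) mod 47; (11|47)=-1, (40|47)=-1; (−1)^{1·3·23}·(-1)^3·(-1)^1 = -1.
v=7: a=7^0·(≡2), b=7^-1·(≡3) mod 7; (2|7)=+1, (3|7)=-1; (−1)^{0·-1·3}·(+1)^-1·(-1)^0 = +1.
v=13: a=13^0·(≡6), b=13^-2·(≡1) mod 13; (6|13)=-1, (1|13)=+1; (−1)^{0·-2·6}·(-1)^-2·(+1)^0 = +1.
(-47, 7567 / ℚ) ramifies at {23, 47}: a division algebra.

[23, 47]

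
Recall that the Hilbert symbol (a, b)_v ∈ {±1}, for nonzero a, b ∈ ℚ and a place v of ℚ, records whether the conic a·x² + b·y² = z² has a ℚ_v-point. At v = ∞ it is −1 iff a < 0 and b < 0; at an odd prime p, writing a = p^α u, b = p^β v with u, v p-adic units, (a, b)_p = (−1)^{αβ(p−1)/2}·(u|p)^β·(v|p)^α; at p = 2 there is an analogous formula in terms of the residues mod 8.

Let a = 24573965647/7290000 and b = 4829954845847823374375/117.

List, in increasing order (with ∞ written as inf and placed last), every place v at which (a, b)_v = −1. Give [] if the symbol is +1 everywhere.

[2, 11]

(a, b) ≡ (4807, 1062347) mod (ℚ^×)²; places V = {2, 3, 5, 7, 11, 13, 17, 19, 23, ∞}.
(a,b)_∞: sgn(4807)=+, sgn(1062347)=+, so +1.
(a,b)_17: α=2, u≡13; β=5, v≡1 (mod 17); (13|17)=+1, (1|17)=+1; sign (−1)^0·+1^5·+1^2 = +1.
(a,b)_7: α=2, u≡3; β=2, v≡5 (mod 7); (3|7)=-1, (5|7)=-1; sign (−1)^0·-1^2·-1^2 = +1.
(a,b)_3: α=-6, u≡1; β=-2, v≡2 (mod 3); (1|3)=+1, (2|3)=-1; sign (−1)^0·+1^-2·-1^-6 = +1.
(a,b)_19: α=3, u≡9; β=3, v≡15 (mod 19); (9|19)=+1, (15|19)=-1; sign (−1)^1·+1^3·-1^3 = +1.
(a,b)_5: α=-4, u≡3; β=4, v≡2 (mod 5); (3|5)=-1, (2|5)=-1; sign (−1)^0·-1^4·-1^-4 = +1.
(a,b)_13: α=0, u≡12; β=-1, v≡12 (mod 13); (12|13)=+1, (12|13)=+1; sign (−1)^0·+1^-1·+1^0 = +1.
(a,b)_23: α=1, u≡12; β=3, v≡19 (mod 23); (12|23)=+1, (19|23)=-1; sign (−1)^1·+1^3·-1^1 = +1.
(a,b)_11: α=1, u≡8; β=3, v≡7 (mod 11); (8|11)=-1, (7|11)=-1; sign (−1)^1·-1^3·-1^1 = -1.
(a,b)_2: α=-4, β=0; u≡7, v≡3 (mod 8); ε(u)ε(v)=1·1, αω(v)=-4·1, βω(u)=0·0; sum ≡ 1  ⇒  -1.
Ram(4807, 1062347) = {2, 11}; no ℚ_2-point on the conic.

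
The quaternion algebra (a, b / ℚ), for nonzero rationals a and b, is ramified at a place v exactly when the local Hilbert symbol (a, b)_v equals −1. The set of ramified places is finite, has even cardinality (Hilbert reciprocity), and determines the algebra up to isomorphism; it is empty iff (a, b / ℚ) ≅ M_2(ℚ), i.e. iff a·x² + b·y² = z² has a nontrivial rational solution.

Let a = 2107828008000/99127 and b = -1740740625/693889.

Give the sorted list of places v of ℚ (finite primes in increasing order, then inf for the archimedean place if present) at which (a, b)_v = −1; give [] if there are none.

[2, 7]

Mod squares: a ≡ 215215, b ≡ -65. Check v ∈ {∞, 2, 3, 5, 7, 11, 13, 17, 23, 43}.
v=43: a=43^1·(≡6), b=43^0·(≡24) mod 43; (6|43)=+1, (24|43)=+1; (−1)^{1·0·21}·(+1)^0·(+1)^1 = +1.
v=∞: 215215 > 0 and -65 < 0  ⇒  (a,b)_∞ = +1.
v=13: a=13^1·(≡6), b=13^1·(≡8) mod 13; (6|13)=-1, (8|13)=-1; (−1)^{1·1·6}·(-1)^1·(-1)^1 = +1.
v=17: a=17^-2·(≡3), b=17^-2·(≡7) mod 17; (3|17)=-1, (7|17)=-1; (−1)^{-2·-2·8}·(-1)^-2·(-1)^-2 = +1.
v=7: a=7^-3·(≡4), b=7^-4·(≡3) mod 7; (4|7)=+1, (3|7)=-1; (−1)^{-3·-4·3}·(+1)^-4·(-1)^-3 = -1.
v=3: a=3^4·(≡1), b=3^4·(≡1) mod 3; (1|3)=+1, (1|3)=+1; (−1)^{4·4·1}·(+1)^4·(+1)^4 = +1.
v=11: a=11^1·(≡7), b=11^0·(≡4) mod 11; (7|11)=-1, (4|11)=+1; (−1)^{1·0·5}·(-1)^0·(+1)^1 = +1.
v=5: a=5^3·(≡2), b=5^5·(≡2) mod 5; (2|5)=-1, (2|5)=-1; (−1)^{3·5·2}·(-1)^5·(-1)^3 = +1.
v=2: v_2(a)=6, v_2(b)=0; units ≡ 7, 7 (mod 8); ε·ε+αω+βω = 1·1+6·0+0·0 ≡ 1  ⇒  (a,b)_2 = -1.
v=23: a=23^2·(≡13), b=23^2·(≡4) mod 23; (13|23)=+1, (4|23)=+1; (−1)^{2·2·11}·(+1)^2·(+1)^2 = +1.
Ram(215215, -65) = {2, 7}; no ℚ_2-point on the conic.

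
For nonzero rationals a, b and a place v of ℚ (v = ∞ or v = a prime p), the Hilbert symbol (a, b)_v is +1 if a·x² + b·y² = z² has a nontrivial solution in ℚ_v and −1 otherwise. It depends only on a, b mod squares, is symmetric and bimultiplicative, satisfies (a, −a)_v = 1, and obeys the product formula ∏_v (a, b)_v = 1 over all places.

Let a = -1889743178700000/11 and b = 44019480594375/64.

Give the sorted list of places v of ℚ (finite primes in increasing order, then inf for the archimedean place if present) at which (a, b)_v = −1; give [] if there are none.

(a, b) ≡ (-1874730, 759) mod (ℚ^×)²; places V = {2, 3, 5, 11, 13, 19, 23, ∞}.
(a,b)_19: α=1, u≡1; β=2, v≡13 (mod 19); (1|19)=+1, (13|19)=-1; sign (−1)^0·+1^2·-1^1 = -1.
(a,b)_13: α=3, u≡3; β=4, v≡5 (mod 13); (3|13)=+1, (5|13)=-1; sign (−1)^0·+1^4·-1^3 = -1.
(a,b)_11: α=-1, u≡3; β=1, v≡5 (mod 11); (3|11)=+1, (5|11)=+1; sign (−1)^1·+1^1·+1^-1 = -1.
(a,b)_2: α=5, β=-6; u≡3, v≡7 (mod 8); ε(u)ε(v)=1·1, αω(v)=5·0, βω(u)=-6·1; sum ≡ 1  ⇒  -1.
(a,b)_3: α=9, u≡2; β=3, v≡1 (mod 3); (2|3)=-1, (1|3)=+1; sign (−1)^1·-1^3·+1^9 = +1.
(a,b)_5: α=5, u≡1; β=4, v≡4 (mod 5); (1|5)=+1, (4|5)=+1; sign (−1)^0·+1^4·+1^5 = +1.
(a,b)_23: α=1, u≡12; β=1, v≡10 (mod 23); (12|23)=+1, (10|23)=-1; sign (−1)^1·+1^1·-1^1 = +1.
(a,b)_∞: sgn(-1874730)=−, sgn(759)=+, so +1.
|Ram(-1874730, 759)| = 4, even; anisotropic at {2, 11, 13, 19}.

[2, 11, 13, 19]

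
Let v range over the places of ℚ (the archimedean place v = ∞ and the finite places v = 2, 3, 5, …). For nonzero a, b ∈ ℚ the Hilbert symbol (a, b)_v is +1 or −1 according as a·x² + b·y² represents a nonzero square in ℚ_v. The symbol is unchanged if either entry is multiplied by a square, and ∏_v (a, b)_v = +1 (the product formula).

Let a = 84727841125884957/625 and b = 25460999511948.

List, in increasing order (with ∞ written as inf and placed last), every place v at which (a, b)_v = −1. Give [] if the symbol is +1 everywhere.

(a, b) ≡ (1654653, 323323) mod (ℚ^×)²; places V = {2, 3, 5, 7, 11, 13, 17, 19, 29, ∞}.
(a,b)_2: α=0, β=2; u≡5, v≡3 (mod 8); ε(u)ε(v)=0·1, αω(v)=0·1, βω(u)=2·1; sum ≡ 0  ⇒  +1.
(a,b)_7: α=1, u≡6; β=1, v≡5 (mod 7); (6|7)=-1, (5|7)=-1; sign (−1)^1·-1^1·-1^1 = -1.
(a,b)_∞: sgn(1654653)=+, sgn(323323)=+, so +1.
(a,b)_19: α=1, u≡12; β=1, v≡12 (mod 19); (12|19)=-1, (12|19)=-1; sign (−1)^1·-1^1·-1^1 = -1.
(a,b)_5: α=-4, u≡2; β=0, v≡3 (mod 5); (2|5)=-1, (3|5)=-1; sign (−1)^0·-1^0·-1^-4 = +1.
(a,b)_3: α=7, u≡1; β=4, v≡1 (mod 3); (1|3)=+1, (1|3)=+1; sign (−1)^0·+1^4·+1^7 = +1.
(a,b)_11: α=1, u≡3; β=1, v≡9 (mod 11); (3|11)=+1, (9|11)=+1; sign (−1)^1·+1^1·+1^1 = -1.
(a,b)_17: α=4, u≡2; β=3, v≡2 (mod 17); (2|17)=+1, (2|17)=+1; sign (−1)^0·+1^3·+1^4 = +1.
(a,b)_13: α=1, u≡7; β=1, v≡11 (mod 13); (7|13)=-1, (11|13)=-1; sign (−1)^0·-1^1·-1^1 = +1.
(a,b)_29: α=3, u≡18; β=2, v≡19 (mod 29); (18|29)=-1, (19|29)=-1; sign (−1)^0·-1^2·-1^3 = -1.
|Ram(1654653, 323323)| = 4, even; anisotropic at {7, 11, 19, 29}.

[7, 11, 19, 29]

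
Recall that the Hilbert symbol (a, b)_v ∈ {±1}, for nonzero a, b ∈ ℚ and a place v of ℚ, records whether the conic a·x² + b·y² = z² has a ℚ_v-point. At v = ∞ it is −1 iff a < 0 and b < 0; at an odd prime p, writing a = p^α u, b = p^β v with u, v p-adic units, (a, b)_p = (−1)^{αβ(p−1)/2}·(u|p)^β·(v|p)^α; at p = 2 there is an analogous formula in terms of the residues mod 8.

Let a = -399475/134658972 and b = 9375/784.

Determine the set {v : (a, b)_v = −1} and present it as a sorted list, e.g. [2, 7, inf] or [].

Mod squares: a ≡ -133, b ≡ 15. Check v ∈ {∞, 2, 3, 5, 7, 17, 19, 29, 43}.
v=7: a=7^-1·(≡4), b=7^-2·(≡1) mod 7; (4|7)=+1, (1|7)=+1; (−1)^{-1·-2·3}·(+1)^-2·(+1)^-1 = +1.
v=29: a=29^2·(≡8), b=29^0·(≡8) mod 29; (8|29)=-1, (8|29)=-1; (−1)^{2·0·14}·(-1)^0·(-1)^2 = +1.
v=19: a=19^1·(≡14), b=19^0·(≡13) mod 19; (14|19)=-1, (13|19)=-1; (−1)^{1·0·9}·(-1)^0·(-1)^1 = -1.
v=5: a=5^2·(≡3), b=5^5·(≡2) mod 5; (3|5)=-1, (2|5)=-1; (−1)^{2·5·2}·(-1)^5·(-1)^2 = -1.
v=3: a=3^-2·(≡2), b=3^1·(≡2) mod 3; (2|3)=-1, (2|3)=-1; (−1)^{-2·1·1}·(-1)^1·(-1)^-2 = -1.
v=∞: -133 < 0 and 15 > 0  ⇒  (a,b)_∞ = +1.
v=43: a=43^-2·(≡28), b=43^0·(≡13) mod 43; (28|43)=-1, (13|43)=+1; (−1)^{-2·0·21}·(-1)^0·(+1)^-2 = +1.
v=17: a=17^-2·(≡12), b=17^0·(≡4) mod 17; (12|17)=-1, (4|17)=+1; (−1)^{-2·0·8}·(-1)^0·(+1)^-2 = +1.
v=2: v_2(a)=-2, v_2(b)=-4; units ≡ 3, 7 (mod 8); ε·ε+αω+βω = 1·1+-2·0+-4·1 ≡ 1  ⇒  (a,b)_2 = -1.
(-133, 15 / ℚ) ramifies at {2, 3, 5, 19}: a division algebra.

[2, 3, 5, 19]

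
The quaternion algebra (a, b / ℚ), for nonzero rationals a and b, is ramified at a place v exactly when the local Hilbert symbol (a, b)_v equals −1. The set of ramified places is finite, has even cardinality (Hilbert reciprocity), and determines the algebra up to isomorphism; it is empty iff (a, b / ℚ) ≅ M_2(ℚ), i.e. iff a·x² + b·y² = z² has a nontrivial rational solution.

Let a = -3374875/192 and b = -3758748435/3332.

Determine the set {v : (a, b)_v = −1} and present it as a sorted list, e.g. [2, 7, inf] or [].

(a, b) ≡ (-8265, -42010995) mod (ℚ^×)²; places V = {2, 3, 5, 7, 13, 17, 19, 23, 29, ∞}.
(a,b)_∞: sgn(-8265)=−, sgn(-42010995)=−, so -1.
(a,b)_7: α=2, u≡4; β=-2, v≡4 (mod 7); (4|7)=+1, (4|7)=+1; sign (−1)^0·+1^-2·+1^2 = +1.
(a,b)_23: α=0, u≡21; β=1, v≡12 (mod 23); (21|23)=-1, (12|23)=+1; sign (−1)^0·-1^1·+1^0 = -1.
(a,b)_3: α=-1, u≡2; β=3, v≡2 (mod 3); (2|3)=-1, (2|3)=-1; sign (−1)^1·-1^3·-1^-1 = -1.
(a,b)_29: α=1, u≡13; β=1, v≡8 (mod 29); (13|29)=+1, (8|29)=-1; sign (−1)^0·+1^1·-1^1 = -1.
(a,b)_19: α=1, u≡3; β=1, v≡4 (mod 19); (3|19)=-1, (4|19)=+1; sign (−1)^1·-1^1·+1^1 = +1.
(a,b)_17: α=0, u≡10; β=-1, v≡13 (mod 17); (10|17)=-1, (13|17)=+1; sign (−1)^0·-1^-1·+1^0 = -1.
(a,b)_13: α=0, u≡12; β=3, v≡9 (mod 13); (12|13)=+1, (9|13)=+1; sign (−1)^0·+1^3·+1^0 = +1.
(a,b)_5: α=3, u≡3; β=1, v≡4 (mod 5); (3|5)=-1, (4|5)=+1; sign (−1)^0·-1^1·+1^3 = -1.
(a,b)_2: α=-6, β=-2; u≡7, v≡5 (mod 8); ε(u)ε(v)=1·0, αω(v)=-6·1, βω(u)=-2·0; sum ≡ 0  ⇒  +1.
Ram(-8265, -42010995) = {3, 5, 17, 23, 29, ∞}; no ℚ_3-point on the conic.

[3, 5, 17, 23, 29, inf]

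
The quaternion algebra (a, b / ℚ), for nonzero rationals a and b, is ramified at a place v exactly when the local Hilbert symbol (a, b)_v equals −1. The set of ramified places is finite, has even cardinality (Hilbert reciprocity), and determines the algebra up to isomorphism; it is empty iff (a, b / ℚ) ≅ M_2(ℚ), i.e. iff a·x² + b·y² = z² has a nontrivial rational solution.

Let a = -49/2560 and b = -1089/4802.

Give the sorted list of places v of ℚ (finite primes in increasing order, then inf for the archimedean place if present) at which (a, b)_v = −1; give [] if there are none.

[5, inf]

Mod squares: a ≡ -10, b ≡ -2. Check v ∈ {∞, 2, 3, 5, 7, 11}.
v=2: v_2(a)=-9, v_2(b)=-1; units ≡ 3, 7 (mod 8); ε·ε+αω+βω = 1·1+-9·0+-1·1 ≡ 0  ⇒  (a,b)_2 = +1.
v=3: a=3^0·(≡2), b=3^2·(≡1) mod 3; (2|3)=-1, (1|3)=+1; (−1)^{0·2·1}·(-1)^2·(+1)^0 = +1.
v=∞: -10 < 0 and -2 < 0  ⇒  (a,b)_∞ = -1.
v=7: a=7^2·(≡4), b=7^-4·(≡5) mod 7; (4|7)=+1, (5|7)=-1; (−1)^{2·-4·3}·(+1)^-4·(-1)^2 = +1.
v=11: a=11^0·(≡9), b=11^2·(≡4) mod 11; (9|11)=+1, (4|11)=+1; (−1)^{0·2·5}·(+1)^2·(+1)^0 = +1.
v=5: a=5^-1·(≡3), b=5^0·(≡3) mod 5; (3|5)=-1, (3|5)=-1; (−1)^{-1·0·2}·(-1)^0·(-1)^-1 = -1.
|Ram(-10, -2)| = 2, even; anisotropic at {5, ∞}.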